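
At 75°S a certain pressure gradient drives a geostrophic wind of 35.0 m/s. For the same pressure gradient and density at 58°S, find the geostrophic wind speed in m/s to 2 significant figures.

With the same pressure gradient and density, V_g ∝ 1/f ∝ 1/sin φ.
V₂ = V₁ · sin φ₁ / sin φ₂ = 35.0 × sin 75° / sin 58°
V₂ = 35.0 × 0.9659/0.8480 = 40 m/s

40 m/s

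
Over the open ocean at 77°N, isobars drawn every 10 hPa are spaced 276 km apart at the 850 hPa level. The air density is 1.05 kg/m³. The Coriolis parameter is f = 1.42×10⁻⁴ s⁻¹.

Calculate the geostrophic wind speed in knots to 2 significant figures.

47 knots

Pressure gradient: |∂P/∂n| = 1000 Pa / 276000 m = 3.62×10⁻³ Pa/m
Geostrophic balance (pressure-gradient force = Coriolis force):
V_g = (1/(fρ)) |∂P/∂n| = 3.62×10⁻³ / (1.42×10⁻⁴ × 1.05) = 24.3 m/s
Converting: 24.3 m/s × 1.944 = 47 knots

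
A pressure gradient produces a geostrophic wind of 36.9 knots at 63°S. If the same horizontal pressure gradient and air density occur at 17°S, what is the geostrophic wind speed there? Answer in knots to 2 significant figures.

110 knots

With the same pressure gradient and density, V_g ∝ 1/f ∝ 1/sin φ.
V₂ = V₁ · sin φ₁ / sin φ₂ = 36.9 × sin 63° / sin 17°
V₂ = 36.9 × 0.8910/0.2924 = 110 knots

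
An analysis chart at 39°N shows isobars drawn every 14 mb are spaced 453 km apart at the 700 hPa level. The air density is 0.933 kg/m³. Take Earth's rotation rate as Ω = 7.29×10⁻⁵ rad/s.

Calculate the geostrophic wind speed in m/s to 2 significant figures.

36 m/s

Coriolis parameter at 39°N:
f = 2Ω sin φ = 2 × 7.29×10⁻⁵ × sin 39° = 9.18×10⁻⁵ s⁻¹
Pressure gradient: |∂P/∂n| = 1400 Pa / 453000 m = 3.09×10⁻³ Pa/m
Geostrophic balance (pressure-gradient force = Coriolis force):
V_g = (1/(fρ)) |∂P/∂n| = 3.09×10⁻³ / (9.18×10⁻⁵ × 0.933) = 36.1 m/s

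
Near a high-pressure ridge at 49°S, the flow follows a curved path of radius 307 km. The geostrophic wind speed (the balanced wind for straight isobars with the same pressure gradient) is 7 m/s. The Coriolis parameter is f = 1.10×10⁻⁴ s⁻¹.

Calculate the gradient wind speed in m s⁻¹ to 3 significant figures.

9.91 m s⁻¹

Around a high, pressure-gradient force acts outward with centrifugal, so Coriolis balances both:
fV = (1/ρ)|∂P/∂n| + V²/R  →  V² − fR·V + fR·V_g = 0
With fR = 1.10×10⁻⁴ × 307×10³ m = 33.8 m/s:
V = [fR − √((fR)² − 4 fR V_g)]/2 = [33.8 − √(33.8² − 4×33.8×7)]/2 = 9.91 m/s
Supergeostrophic (V > V_g = 7 m/s), as expected around a high.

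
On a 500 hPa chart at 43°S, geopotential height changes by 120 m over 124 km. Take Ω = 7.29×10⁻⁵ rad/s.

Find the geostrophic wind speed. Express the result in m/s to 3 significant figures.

95.5 m/s

Coriolis parameter at 43°S:
f = 2Ω sin φ = 2 × 7.29×10⁻⁵ × sin 43° = 9.94×10⁻⁵ s⁻¹
Height gradient: |∂Z/∂n| = 120 m / 124000 m = 9.68×10⁻⁴
On a pressure surface, geostrophic balance gives V_g = (g/f)|∂Z/∂n|:
V_g = 9.81 × 9.68×10⁻⁴ / 9.94×10⁻⁵ = 95.5 m/s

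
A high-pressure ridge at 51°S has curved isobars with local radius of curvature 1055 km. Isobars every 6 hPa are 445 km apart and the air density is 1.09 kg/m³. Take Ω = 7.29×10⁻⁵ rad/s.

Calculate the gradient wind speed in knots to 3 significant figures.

Coriolis parameter at 51°S:
f = 2Ω sin φ = 2 × 7.29×10⁻⁵ × sin 51° = 1.13×10⁻⁴ s⁻¹
Pressure gradient: |∂P/∂n| = 600 Pa / 445000 m = 1.35×10⁻³ Pa/m
Geostrophic speed: V_g = |∂P/∂n|/(fρ) = 1.35×10⁻³/(1.13×10⁻⁴ × 1.09) = 10.9 m/s
Around a high, pressure-gradient force acts outward with centrifugal, so Coriolis balances both:
fV = (1/ρ)|∂P/∂n| + V²/R  →  V² − fR·V + fR·V_g = 0
With fR = 1.13×10⁻⁴ × 1055×10³ m = 120 m/s:
V = [fR − √((fR)² − 4 fR V_g)]/2 = [120 − √(120² − 4×120×10.9)]/2 = 12.2 m/s
Supergeostrophic (V > V_g = 10.9 m/s), as expected around a high.
Converting: 12.2 m/s × 1.944 = 23.6 knots

23.6 knots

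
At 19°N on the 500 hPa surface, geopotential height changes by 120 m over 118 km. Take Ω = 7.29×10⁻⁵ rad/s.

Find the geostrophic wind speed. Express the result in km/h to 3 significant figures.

Coriolis parameter at 19°N:
f = 2Ω sin φ = 2 × 7.29×10⁻⁵ × sin 19° = 4.75×10⁻⁵ s⁻¹
Height gradient: |∂Z/∂n| = 120 m / 118000 m = 1.02×10⁻³
On a pressure surface, geostrophic balance gives V_g = (g/f)|∂Z/∂n|:
V_g = 9.81 × 1.02×10⁻³ / 4.75×10⁻⁵ = 210 m/s
Converting: 210 m/s × 3.6 = 757 km/h

757 km/h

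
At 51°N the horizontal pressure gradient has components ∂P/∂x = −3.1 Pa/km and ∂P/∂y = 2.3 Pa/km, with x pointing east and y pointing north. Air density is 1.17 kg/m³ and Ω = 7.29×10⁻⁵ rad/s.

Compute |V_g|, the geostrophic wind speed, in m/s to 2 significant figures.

29 m/s

Coriolis parameter at 51°N:
f = 2Ω sin φ = 2 × 7.29×10⁻⁵ × sin 51° = 1.13×10⁻⁴ s⁻¹
Component geostrophic relations (x east, y north):
u_g = −(1/(fρ)) ∂P/∂y,  v_g = (1/(fρ)) ∂P/∂x
u_g = −(2.3×10⁻³)/(1.13×10⁻⁴ × 1.17) = −17.3 m/s;  v_g = (−3.1×10⁻³)/(1.13×10⁻⁴ × 1.17) = −23.4 m/s
|V_g| = √(u_g² + v_g²) = 29.1 m/s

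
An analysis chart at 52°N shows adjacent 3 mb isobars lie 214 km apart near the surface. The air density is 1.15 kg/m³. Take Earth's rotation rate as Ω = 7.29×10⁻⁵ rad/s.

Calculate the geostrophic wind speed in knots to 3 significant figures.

20.6 knots

Coriolis parameter at 52°N:
f = 2Ω sin φ = 2 × 7.29×10⁻⁵ × sin 52° = 1.15×10⁻⁴ s⁻¹
Pressure gradient: |∂P/∂n| = 300 Pa / 214000 m = 1.40×10⁻³ Pa/m
Geostrophic balance (pressure-gradient force = Coriolis force):
V_g = (1/(fρ)) |∂P/∂n| = 1.40×10⁻³ / (1.15×10⁻⁴ × 1.15) = 10.6 m/s
Converting: 10.6 m/s × 1.944 = 20.6 knots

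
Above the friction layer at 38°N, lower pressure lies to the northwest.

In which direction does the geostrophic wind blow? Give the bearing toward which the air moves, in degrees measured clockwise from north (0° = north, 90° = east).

045°

The pressure-gradient force points toward the northwest (bearing 315°).
Geostrophic balance: in the Northern Hemisphere the Coriolis force deflects motion to the right, so the geostrophic wind blows 90° to the right of the pressure-gradient force (low pressure on the left).
Rotating 315° by 90° clockwise gives 045° — the wind blows toward the northeast.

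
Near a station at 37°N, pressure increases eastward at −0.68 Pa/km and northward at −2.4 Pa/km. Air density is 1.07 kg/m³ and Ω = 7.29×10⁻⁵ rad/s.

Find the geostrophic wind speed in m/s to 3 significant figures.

26.6 m/s

Coriolis parameter at 37°N:
f = 2Ω sin φ = 2 × 7.29×10⁻⁵ × sin 37° = 8.77×10⁻⁵ s⁻¹
Component geostrophic relations (x east, y north):
u_g = −(1/(fρ)) ∂P/∂y,  v_g = (1/(fρ)) ∂P/∂x
u_g = −(−2.4×10⁻³)/(8.77×10⁻⁵ × 1.07) = 25.6 m/s;  v_g = (−0.68×10⁻³)/(8.77×10⁻⁵ × 1.07) = −7.24 m/s
|V_g| = √(u_g² + v_g²) = 26.6 m/s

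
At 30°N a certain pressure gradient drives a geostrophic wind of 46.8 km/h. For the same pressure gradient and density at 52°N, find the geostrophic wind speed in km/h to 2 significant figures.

With the same pressure gradient and density, V_g ∝ 1/f ∝ 1/sin φ.
V₂ = V₁ · sin φ₁ / sin φ₂ = 46.8 × sin 30° / sin 52°
V₂ = 46.8 × 0.5000/0.7880 = 30 km/h

30 km/h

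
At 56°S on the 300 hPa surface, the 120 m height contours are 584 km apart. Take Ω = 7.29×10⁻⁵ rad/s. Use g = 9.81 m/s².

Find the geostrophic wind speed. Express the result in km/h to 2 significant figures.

Coriolis parameter at 56°S:
f = 2Ω sin φ = 2 × 7.29×10⁻⁵ × sin 56° = 1.21×10⁻⁴ s⁻¹
Height gradient: |∂Z/∂n| = 120 m / 584000 m = 2.05×10⁻⁴
On a pressure surface, geostrophic balance gives V_g = (g/f)|∂Z/∂n|:
V_g = 9.81 × 2.05×10⁻⁴ / 1.21×10⁻⁴ = 16.7 m/s
Converting: 16.7 m/s × 3.6 = 60 km/h

60 km/h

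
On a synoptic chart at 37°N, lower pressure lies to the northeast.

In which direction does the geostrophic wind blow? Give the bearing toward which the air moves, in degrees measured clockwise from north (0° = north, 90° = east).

135°

The pressure-gradient force points toward the northeast (bearing 045°).
Geostrophic balance: in the Northern Hemisphere the Coriolis force deflects motion to the right, so the geostrophic wind blows 90° to the right of the pressure-gradient force (low pressure on the left).
Rotating 045° by 90° clockwise gives 135° — the wind blows toward the southeast.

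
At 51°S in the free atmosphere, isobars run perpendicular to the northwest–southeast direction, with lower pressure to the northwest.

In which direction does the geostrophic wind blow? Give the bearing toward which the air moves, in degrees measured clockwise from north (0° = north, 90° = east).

225°

The pressure-gradient force points toward the northwest (bearing 315°).
Geostrophic balance: in the Southern Hemisphere the Coriolis force deflects motion to the left, so the geostrophic wind blows 90° to the left of the pressure-gradient force (low pressure on the right).
Rotating 315° by 90° counterclockwise gives 225° — the wind blows toward the southwest.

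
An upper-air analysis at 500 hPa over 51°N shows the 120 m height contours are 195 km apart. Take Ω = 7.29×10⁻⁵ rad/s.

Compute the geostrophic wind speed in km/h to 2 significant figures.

190 km/h

Coriolis parameter at 51°N:
f = 2Ω sin φ = 2 × 7.29×10⁻⁵ × sin 51° = 1.13×10⁻⁴ s⁻¹
Height gradient: |∂Z/∂n| = 120 m / 195000 m = 6.15×10⁻⁴
On a pressure surface, geostrophic balance gives V_g = (g/f)|∂Z/∂n|:
V_g = 9.81 × 6.15×10⁻⁴ / 1.13×10⁻⁴ = 53.3 m/s
Converting: 53.3 m/s × 3.6 = 190 km/h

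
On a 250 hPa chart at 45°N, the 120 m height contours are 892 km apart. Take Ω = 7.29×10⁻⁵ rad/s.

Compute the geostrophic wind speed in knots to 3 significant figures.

Coriolis parameter at 45°N:
f = 2Ω sin φ = 2 × 7.29×10⁻⁵ × sin 45° = 1.03×10⁻⁴ s⁻¹
Height gradient: |∂Z/∂n| = 120 m / 892000 m = 1.35×10⁻⁴
On a pressure surface, geostrophic balance gives V_g = (g/f)|∂Z/∂n|:
V_g = 9.81 × 1.35×10⁻⁴ / 1.03×10⁻⁴ = 12.8 m/s
Converting: 12.8 m/s × 1.944 = 24.9 knots

24.9 knots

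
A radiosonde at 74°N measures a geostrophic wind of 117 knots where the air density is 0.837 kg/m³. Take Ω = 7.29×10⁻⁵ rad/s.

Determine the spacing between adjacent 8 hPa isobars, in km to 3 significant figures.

Coriolis parameter at 74°N:
f = 2Ω sin φ = 2 × 7.29×10⁻⁵ × sin 74° = 1.40×10⁻⁴ s⁻¹
Wind speed in SI: 117 knots = 60.2 m/s
Geostrophic balance rearranged: |∂P/∂n| = f ρ V_g
|∂P/∂n| = 1.40×10⁻⁴ × 0.837 × 60.2 = 7.06×10⁻³ Pa/m
Isobar spacing: Δn = ΔP/|∂P/∂n| = 800 Pa / 7.06×10⁻³ Pa/m = 113303 m ≈ 113 km

113 km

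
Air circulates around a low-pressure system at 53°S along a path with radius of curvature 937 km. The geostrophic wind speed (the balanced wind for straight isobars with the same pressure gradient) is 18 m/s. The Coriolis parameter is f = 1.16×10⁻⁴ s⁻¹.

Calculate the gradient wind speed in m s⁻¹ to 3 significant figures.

15.7 m s⁻¹

Around a low, centrifugal force acts outward with Coriolis, so pressure-gradient force balances both:
(1/ρ)|∂P/∂n| = fV + V²/R  →  V² + fR·V − fR·V_g = 0
With fR = 1.16×10⁻⁴ × 937×10³ m = 109 m/s:
V = [−fR + √((fR)² + 4 fR V_g)]/2 = [−109 + √(109² + 4×109×18)]/2 = 15.7 m/s
Subgeostrophic (V < V_g = 18 m/s), as expected around a low.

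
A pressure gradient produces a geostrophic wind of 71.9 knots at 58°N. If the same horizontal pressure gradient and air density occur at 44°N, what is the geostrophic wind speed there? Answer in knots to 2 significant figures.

With the same pressure gradient and density, V_g ∝ 1/f ∝ 1/sin φ.
V₂ = V₁ · sin φ₁ / sin φ₂ = 71.9 × sin 58° / sin 44°
V₂ = 71.9 × 0.8480/0.6947 = 88 knots

88 knots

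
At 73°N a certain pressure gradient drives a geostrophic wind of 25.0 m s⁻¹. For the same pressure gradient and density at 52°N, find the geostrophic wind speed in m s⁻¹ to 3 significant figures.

30.3 m s⁻¹

With the same pressure gradient and density, V_g ∝ 1/f ∝ 1/sin φ.
V₂ = V₁ · sin φ₁ / sin φ₂ = 25.0 × sin 73° / sin 52°
V₂ = 25.0 × 0.9563/0.7880 = 30.3 m s⁻¹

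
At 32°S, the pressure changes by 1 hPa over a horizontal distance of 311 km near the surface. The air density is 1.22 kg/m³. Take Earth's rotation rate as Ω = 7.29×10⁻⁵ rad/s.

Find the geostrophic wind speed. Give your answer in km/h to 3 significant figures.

Coriolis parameter at 32°S:
f = 2Ω sin φ = 2 × 7.29×10⁻⁵ × sin 32° = 7.73×10⁻⁵ s⁻¹
Pressure gradient: |∂P/∂n| = 100 Pa / 311000 m = 3.22×10⁻⁴ Pa/m
Geostrophic balance (pressure-gradient force = Coriolis force):
V_g = (1/(fρ)) |∂P/∂n| = 3.22×10⁻⁴ / (7.73×10⁻⁵ × 1.22) = 3.41 m/s
Converting: 3.41 m/s × 3.6 = 12.3 km/h

12.3 km/h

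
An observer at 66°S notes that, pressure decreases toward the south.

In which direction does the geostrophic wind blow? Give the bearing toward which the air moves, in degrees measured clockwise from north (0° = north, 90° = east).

090°

The pressure-gradient force points toward the south (bearing 180°).
Geostrophic balance: in the Southern Hemisphere the Coriolis force deflects motion to the left, so the geostrophic wind blows 90° to the left of the pressure-gradient force (low pressure on the right).
Rotating 180° by 90° counterclockwise gives 090° — the wind blows toward the east.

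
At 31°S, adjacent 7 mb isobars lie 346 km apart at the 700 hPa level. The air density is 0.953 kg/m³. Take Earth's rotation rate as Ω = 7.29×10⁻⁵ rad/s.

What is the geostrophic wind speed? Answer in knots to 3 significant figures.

Coriolis parameter at 31°S:
f = 2Ω sin φ = 2 × 7.29×10⁻⁵ × sin 31° = 7.51×10⁻⁵ s⁻¹
Pressure gradient: |∂P/∂n| = 700 Pa / 346000 m = 2.02×10⁻³ Pa/m
Geostrophic balance (pressure-gradient force = Coriolis force):
V_g = (1/(fρ)) |∂P/∂n| = 2.02×10⁻³ / (7.51×10⁻⁵ × 0.953) = 28.3 m/s
Converting: 28.3 m/s × 1.944 = 55.0 knots

55.0 knots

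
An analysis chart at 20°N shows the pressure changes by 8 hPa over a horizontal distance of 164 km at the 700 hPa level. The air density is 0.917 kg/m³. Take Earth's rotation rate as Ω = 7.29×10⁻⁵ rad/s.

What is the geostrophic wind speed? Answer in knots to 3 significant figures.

207 knots

Coriolis parameter at 20°N:
f = 2Ω sin φ = 2 × 7.29×10⁻⁵ × sin 20° = 4.99×10⁻⁵ s⁻¹
Pressure gradient: |∂P/∂n| = 800 Pa / 164000 m = 4.88×10⁻³ Pa/m
Geostrophic balance (pressure-gradient force = Coriolis force):
V_g = (1/(fρ)) |∂P/∂n| = 4.88×10⁻³ / (4.99×10⁻⁵ × 0.917) = 107 m/s
Converting: 107 m/s × 1.944 = 207 knots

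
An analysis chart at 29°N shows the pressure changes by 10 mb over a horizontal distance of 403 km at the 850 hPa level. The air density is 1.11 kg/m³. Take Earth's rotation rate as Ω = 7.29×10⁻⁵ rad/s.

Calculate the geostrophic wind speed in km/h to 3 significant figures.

114 km/h

Coriolis parameter at 29°N:
f = 2Ω sin φ = 2 × 7.29×10⁻⁵ × sin 29° = 7.07×10⁻⁵ s⁻¹
Pressure gradient: |∂P/∂n| = 1000 Pa / 403000 m = 2.48×10⁻³ Pa/m
Geostrophic balance (pressure-gradient force = Coriolis force):
V_g = (1/(fρ)) |∂P/∂n| = 2.48×10⁻³ / (7.07×10⁻⁵ × 1.11) = 31.6 m/s
Converting: 31.6 m/s × 3.6 = 114 km/h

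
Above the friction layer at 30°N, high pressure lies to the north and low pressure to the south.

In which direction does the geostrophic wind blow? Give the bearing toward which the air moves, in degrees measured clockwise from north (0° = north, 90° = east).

The pressure-gradient force points toward the south (bearing 180°).
Geostrophic balance: in the Northern Hemisphere the Coriolis force deflects motion to the right, so the geostrophic wind blows 90° to the right of the pressure-gradient force (low pressure on the left).
Rotating 180° by 90° clockwise gives 270° — the wind blows toward the west.

270°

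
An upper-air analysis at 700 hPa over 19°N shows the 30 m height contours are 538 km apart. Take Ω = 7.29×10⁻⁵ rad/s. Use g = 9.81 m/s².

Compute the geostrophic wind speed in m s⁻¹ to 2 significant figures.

12 m s⁻¹

Coriolis parameter at 19°N:
f = 2Ω sin φ = 2 × 7.29×10⁻⁵ × sin 19° = 4.75×10⁻⁵ s⁻¹
Height gradient: |∂Z/∂n| = 30 m / 538000 m = 5.58×10⁻⁵
On a pressure surface, geostrophic balance gives V_g = (g/f)|∂Z/∂n|:
V_g = 9.81 × 5.58×10⁻⁵ / 4.75×10⁻⁵ = 11.5 m/s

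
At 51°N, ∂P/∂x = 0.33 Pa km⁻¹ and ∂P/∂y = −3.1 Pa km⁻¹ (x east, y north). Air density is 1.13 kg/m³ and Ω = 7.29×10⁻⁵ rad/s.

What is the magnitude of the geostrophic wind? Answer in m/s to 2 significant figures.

Coriolis parameter at 51°N:
f = 2Ω sin φ = 2 × 7.29×10⁻⁵ × sin 51° = 1.13×10⁻⁴ s⁻¹
Component geostrophic relations (x east, y north):
u_g = −(1/(fρ)) ∂P/∂y,  v_g = (1/(fρ)) ∂P/∂x
u_g = −(−3.1×10⁻³)/(1.13×10⁻⁴ × 1.13) = 24.2 m/s;  v_g = (0.33×10⁻³)/(1.13×10⁻⁴ × 1.13) = 2.58 m/s
|V_g| = √(u_g² + v_g²) = 24.3 m/s

24 m/s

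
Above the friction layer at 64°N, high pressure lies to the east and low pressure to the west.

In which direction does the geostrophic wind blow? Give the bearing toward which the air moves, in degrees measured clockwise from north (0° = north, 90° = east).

000°

The pressure-gradient force points toward the west (bearing 270°).
Geostrophic balance: in the Northern Hemisphere the Coriolis force deflects motion to the right, so the geostrophic wind blows 90° to the right of the pressure-gradient force (low pressure on the left).
Rotating 270° by 90° clockwise gives 000° — the wind blows toward the north.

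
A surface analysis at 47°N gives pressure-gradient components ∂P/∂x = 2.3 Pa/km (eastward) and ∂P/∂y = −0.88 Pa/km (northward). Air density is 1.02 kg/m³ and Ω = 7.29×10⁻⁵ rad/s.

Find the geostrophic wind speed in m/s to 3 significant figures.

Coriolis parameter at 47°N:
f = 2Ω sin φ = 2 × 7.29×10⁻⁵ × sin 47° = 1.07×10⁻⁴ s⁻¹
Component geostrophic relations (x east, y north):
u_g = −(1/(fρ)) ∂P/∂y,  v_g = (1/(fρ)) ∂P/∂x
u_g = −(−0.88×10⁻³)/(1.07×10⁻⁴ × 1.02) = 8.09 m/s;  v_g = (2.3×10⁻³)/(1.07×10⁻⁴ × 1.02) = 21.1 m/s
|V_g| = √(u_g² + v_g²) = 22.6 m/s

22.6 m/s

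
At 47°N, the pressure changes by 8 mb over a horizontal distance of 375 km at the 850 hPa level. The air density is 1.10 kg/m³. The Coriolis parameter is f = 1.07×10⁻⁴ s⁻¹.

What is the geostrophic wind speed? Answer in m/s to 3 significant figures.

18.1 m/s

Pressure gradient: |∂P/∂n| = 800 Pa / 375000 m = 2.13×10⁻³ Pa/m
Geostrophic balance (pressure-gradient force = Coriolis force):
V_g = (1/(fρ)) |∂P/∂n| = 2.13×10⁻³ / (1.07×10⁻⁴ × 1.10) = 18.1 m/s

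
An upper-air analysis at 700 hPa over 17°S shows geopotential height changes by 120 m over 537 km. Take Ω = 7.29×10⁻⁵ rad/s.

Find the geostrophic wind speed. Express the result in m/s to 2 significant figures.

51 m/s

Coriolis parameter at 17°S:
f = 2Ω sin φ = 2 × 7.29×10⁻⁵ × sin 17° = 4.26×10⁻⁵ s⁻¹
Height gradient: |∂Z/∂n| = 120 m / 537000 m = 2.23×10⁻⁴
On a pressure surface, geostrophic balance gives V_g = (g/f)|∂Z/∂n|:
V_g = 9.81 × 2.23×10⁻⁴ / 4.26×10⁻⁵ = 51.4 m/s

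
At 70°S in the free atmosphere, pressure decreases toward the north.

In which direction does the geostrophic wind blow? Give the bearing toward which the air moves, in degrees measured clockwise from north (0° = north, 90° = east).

The pressure-gradient force points toward the north (bearing 000°).
Geostrophic balance: in the Southern Hemisphere the Coriolis force deflects motion to the left, so the geostrophic wind blows 90° to the left of the pressure-gradient force (low pressure on the right).
Rotating 000° by 90° counterclockwise gives 270° — the wind blows toward the west.

270°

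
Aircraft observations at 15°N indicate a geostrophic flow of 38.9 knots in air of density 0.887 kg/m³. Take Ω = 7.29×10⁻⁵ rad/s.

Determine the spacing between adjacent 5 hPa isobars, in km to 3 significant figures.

Coriolis parameter at 15°N:
f = 2Ω sin φ = 2 × 7.29×10⁻⁵ × sin 15° = 3.77×10⁻⁵ s⁻¹
Wind speed in SI: 38.9 knots = 20.0 m/s
Geostrophic balance rearranged: |∂P/∂n| = f ρ V_g
|∂P/∂n| = 3.77×10⁻⁵ × 0.887 × 20.0 = 6.70×10⁻⁴ Pa/m
Isobar spacing: Δn = ΔP/|∂P/∂n| = 500 Pa / 6.70×10⁻⁴ Pa/m = 746457 m ≈ 746 km

746 km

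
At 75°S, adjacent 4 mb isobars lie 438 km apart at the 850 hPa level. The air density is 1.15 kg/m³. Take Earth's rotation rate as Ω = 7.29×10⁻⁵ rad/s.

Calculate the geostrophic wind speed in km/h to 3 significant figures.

20.3 km/h

Coriolis parameter at 75°S:
f = 2Ω sin φ = 2 × 7.29×10⁻⁵ × sin 75° = 1.41×10⁻⁴ s⁻¹
Pressure gradient: |∂P/∂n| = 400 Pa / 438000 m = 9.13×10⁻⁴ Pa/m
Geostrophic balance (pressure-gradient force = Coriolis force):
V_g = (1/(fρ)) |∂P/∂n| = 9.13×10⁻⁴ / (1.41×10⁻⁴ × 1.15) = 5.64 m/s
Converting: 5.64 m/s × 3.6 = 20.3 km/h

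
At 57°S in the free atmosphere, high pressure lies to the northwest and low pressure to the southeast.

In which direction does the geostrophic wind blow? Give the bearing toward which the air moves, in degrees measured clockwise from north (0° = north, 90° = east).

045°

The pressure-gradient force points toward the southeast (bearing 135°).
Geostrophic balance: in the Southern Hemisphere the Coriolis force deflects motion to the left, so the geostrophic wind blows 90° to the left of the pressure-gradient force (low pressure on the right).
Rotating 135° by 90° counterclockwise gives 045° — the wind blows toward the northeast.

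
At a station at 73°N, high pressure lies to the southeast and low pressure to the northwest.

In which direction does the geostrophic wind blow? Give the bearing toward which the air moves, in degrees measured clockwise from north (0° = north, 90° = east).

045°

The pressure-gradient force points toward the northwest (bearing 315°).
Geostrophic balance: in the Northern Hemisphere the Coriolis force deflects motion to the right, so the geostrophic wind blows 90° to the right of the pressure-gradient force (low pressure on the left).
Rotating 315° by 90° clockwise gives 045° — the wind blows toward the northeast.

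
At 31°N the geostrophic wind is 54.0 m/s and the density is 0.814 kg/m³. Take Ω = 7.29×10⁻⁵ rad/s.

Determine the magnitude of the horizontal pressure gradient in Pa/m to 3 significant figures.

Coriolis parameter at 31°N:
f = 2Ω sin φ = 2 × 7.29×10⁻⁵ × sin 31° = 7.51×10⁻⁵ s⁻¹
Geostrophic balance rearranged: |∂P/∂n| = f ρ V_g
|∂P/∂n| = 7.51×10⁻⁵ × 0.814 × 54.0 = 3.30×10⁻³ Pa/m

3.30×10⁻³ Pa/m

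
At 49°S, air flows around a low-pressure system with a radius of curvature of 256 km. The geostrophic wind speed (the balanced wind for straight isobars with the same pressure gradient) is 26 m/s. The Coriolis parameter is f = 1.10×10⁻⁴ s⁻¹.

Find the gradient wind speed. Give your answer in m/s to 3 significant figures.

Around a low, centrifugal force acts outward with Coriolis, so pressure-gradient force balances both:
(1/ρ)|∂P/∂n| = fV + V²/R  →  V² + fR·V − fR·V_g = 0
With fR = 1.10×10⁻⁴ × 256×10³ m = 28.2 m/s:
V = [−fR + √((fR)² + 4 fR V_g)]/2 = [−28.2 + √(28.2² + 4×28.2×26)]/2 = 16.4 m/s
Subgeostrophic (V < V_g = 26 m/s), as expected around a low.

16.4 m/s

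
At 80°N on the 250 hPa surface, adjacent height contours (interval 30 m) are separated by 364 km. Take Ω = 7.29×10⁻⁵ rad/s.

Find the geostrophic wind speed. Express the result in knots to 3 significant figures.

Coriolis parameter at 80°N:
f = 2Ω sin φ = 2 × 7.29×10⁻⁵ × sin 80° = 1.44×10⁻⁴ s⁻¹
Height gradient: |∂Z/∂n| = 30 m / 364000 m = 8.24×10⁻⁵
On a pressure surface, geostrophic balance gives V_g = (g/f)|∂Z/∂n|:
V_g = 9.81 × 8.24×10⁻⁵ / 1.44×10⁻⁴ = 5.63 m/s
Converting: 5.63 m/s × 1.944 = 10.9 knots

10.9 knots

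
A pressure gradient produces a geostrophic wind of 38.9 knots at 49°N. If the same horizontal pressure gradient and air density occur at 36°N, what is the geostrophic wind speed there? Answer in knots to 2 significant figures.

With the same pressure gradient and density, V_g ∝ 1/f ∝ 1/sin φ.
V₂ = V₁ · sin φ₁ / sin φ₂ = 38.9 × sin 49° / sin 36°
V₂ = 38.9 × 0.7547/0.5878 = 50 knots

50 knots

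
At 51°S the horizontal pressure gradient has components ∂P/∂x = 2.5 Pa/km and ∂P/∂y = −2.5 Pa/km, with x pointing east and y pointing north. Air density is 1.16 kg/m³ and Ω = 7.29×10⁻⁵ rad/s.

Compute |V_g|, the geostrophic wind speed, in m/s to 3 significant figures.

Coriolis parameter at 51°S:
f = 2Ω sin φ = 2 × 7.29×10⁻⁵ × sin 51° = 1.13×10⁻⁴ s⁻¹
In the Southern Hemisphere f is negative: f = −1.13×10⁻⁴ s⁻¹.
Component geostrophic relations (x east, y north):
u_g = −(1/(fρ)) ∂P/∂y,  v_g = (1/(fρ)) ∂P/∂x
u_g = −(−2.5×10⁻³)/(−1.13×10⁻⁴ × 1.16) = −19.0 m/s;  v_g = (2.5×10⁻³)/(−1.13×10⁻⁴ × 1.16) = −19.0 m/s
|V_g| = √(u_g² + v_g²) = 26.9 m/s

26.9 m/s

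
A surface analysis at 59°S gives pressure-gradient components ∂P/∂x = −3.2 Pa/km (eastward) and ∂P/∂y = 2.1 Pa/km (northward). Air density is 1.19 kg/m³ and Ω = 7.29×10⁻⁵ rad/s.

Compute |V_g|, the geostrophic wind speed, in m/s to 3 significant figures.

25.7 m/s

Coriolis parameter at 59°S:
f = 2Ω sin φ = 2 × 7.29×10⁻⁵ × sin 59° = 1.25×10⁻⁴ s⁻¹
In the Southern Hemisphere f is negative: f = −1.25×10⁻⁴ s⁻¹.
Component geostrophic relations (x east, y north):
u_g = −(1/(fρ)) ∂P/∂y,  v_g = (1/(fρ)) ∂P/∂x
u_g = −(2.1×10⁻³)/(−1.25×10⁻⁴ × 1.19) = 14.1 m/s;  v_g = (−3.2×10⁻³)/(−1.25×10⁻⁴ × 1.19) = 21.5 m/s
|V_g| = √(u_g² + v_g²) = 25.7 m/s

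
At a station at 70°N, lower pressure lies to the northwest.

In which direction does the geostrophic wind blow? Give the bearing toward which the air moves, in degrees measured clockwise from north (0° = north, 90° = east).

The pressure-gradient force points toward the northwest (bearing 315°).
Geostrophic balance: in the Northern Hemisphere the Coriolis force deflects motion to the right, so the geostrophic wind blows 90° to the right of the pressure-gradient force (low pressure on the left).
Rotating 315° by 90° clockwise gives 045° — the wind blows toward the northeast.

045°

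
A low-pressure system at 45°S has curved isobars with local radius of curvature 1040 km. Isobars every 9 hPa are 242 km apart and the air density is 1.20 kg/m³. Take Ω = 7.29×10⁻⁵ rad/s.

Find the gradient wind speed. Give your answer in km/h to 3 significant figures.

88.1 km/h

Coriolis parameter at 45°S:
f = 2Ω sin φ = 2 × 7.29×10⁻⁵ × sin 45° = 1.03×10⁻⁴ s⁻¹
Pressure gradient: |∂P/∂n| = 900 Pa / 242000 m = 3.72×10⁻³ Pa/m
Geostrophic speed: V_g = |∂P/∂n|/(fρ) = 3.72×10⁻³/(1.03×10⁻⁴ × 1.20) = 30.1 m/s
Around a low, centrifugal force acts outward with Coriolis, so pressure-gradient force balances both:
(1/ρ)|∂P/∂n| = fV + V²/R  →  V² + fR·V − fR·V_g = 0
With fR = 1.03×10⁻⁴ × 1040×10³ m = 107 m/s:
V = [−fR + √((fR)² + 4 fR V_g)]/2 = [−107 + √(107² + 4×107×30.1)]/2 = 24.5 m/s
Subgeostrophic (V < V_g = 30.1 m/s), as expected around a low.
Converting: 24.5 m/s × 3.6 = 88.1 km/h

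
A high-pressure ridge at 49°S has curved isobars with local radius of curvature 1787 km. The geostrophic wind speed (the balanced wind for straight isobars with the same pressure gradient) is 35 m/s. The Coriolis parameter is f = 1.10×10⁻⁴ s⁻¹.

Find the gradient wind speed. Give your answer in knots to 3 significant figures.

Around a high, pressure-gradient force acts outward with centrifugal, so Coriolis balances both:
fV = (1/ρ)|∂P/∂n| + V²/R  →  V² − fR·V + fR·V_g = 0
With fR = 1.10×10⁻⁴ × 1787×10³ m = 197 m/s:
V = [fR − √((fR)² − 4 fR V_g)]/2 = [197 − √(197² − 4×197×35)]/2 = 45.6 m/s
Supergeostrophic (V > V_g = 35 m/s), as expected around a high.
Converting: 45.6 m/s × 1.944 = 88.6 knots

88.6 knots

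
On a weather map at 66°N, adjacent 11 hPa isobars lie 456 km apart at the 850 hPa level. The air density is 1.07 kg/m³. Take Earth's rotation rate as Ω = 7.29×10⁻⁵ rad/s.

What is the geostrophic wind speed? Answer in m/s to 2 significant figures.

17 m/s

Coriolis parameter at 66°N:
f = 2Ω sin φ = 2 × 7.29×10⁻⁵ × sin 66° = 1.33×10⁻⁴ s⁻¹
Pressure gradient: |∂P/∂n| = 1100 Pa / 456000 m = 2.41×10⁻³ Pa/m
Geostrophic balance (pressure-gradient force = Coriolis force):
V_g = (1/(fρ)) |∂P/∂n| = 2.41×10⁻³ / (1.33×10⁻⁴ × 1.07) = 16.9 m/s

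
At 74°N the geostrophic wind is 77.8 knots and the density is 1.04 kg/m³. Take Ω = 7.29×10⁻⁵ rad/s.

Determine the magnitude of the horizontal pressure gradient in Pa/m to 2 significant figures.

Coriolis parameter at 74°N:
f = 2Ω sin φ = 2 × 7.29×10⁻⁵ × sin 74° = 1.40×10⁻⁴ s⁻¹
Wind speed in SI: 77.8 knots = 40.0 m/s
Geostrophic balance rearranged: |∂P/∂n| = f ρ V_g
|∂P/∂n| = 1.40×10⁻⁴ × 1.04 × 40.0 = 5.83×10⁻³ Pa/m

5.8×10⁻³ Pa/m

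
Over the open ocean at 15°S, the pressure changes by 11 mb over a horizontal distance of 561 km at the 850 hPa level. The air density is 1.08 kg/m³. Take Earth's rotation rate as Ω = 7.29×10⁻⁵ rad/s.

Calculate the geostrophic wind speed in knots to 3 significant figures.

Coriolis parameter at 15°S:
f = 2Ω sin φ = 2 × 7.29×10⁻⁵ × sin 15° = 3.77×10⁻⁵ s⁻¹
Pressure gradient: |∂P/∂n| = 1100 Pa / 561000 m = 1.96×10⁻³ Pa/m
Geostrophic balance (pressure-gradient force = Coriolis force):
V_g = (1/(fρ)) |∂P/∂n| = 1.96×10⁻³ / (3.77×10⁻⁵ × 1.08) = 48.1 m/s
Converting: 48.1 m/s × 1.944 = 93.5 knots

93.5 knots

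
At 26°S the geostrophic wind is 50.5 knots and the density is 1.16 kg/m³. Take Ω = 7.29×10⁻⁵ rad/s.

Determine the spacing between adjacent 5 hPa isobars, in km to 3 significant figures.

260 km

Coriolis parameter at 26°S:
f = 2Ω sin φ = 2 × 7.29×10⁻⁵ × sin 26° = 6.39×10⁻⁵ s⁻¹
Wind speed in SI: 50.5 knots = 26.0 m/s
Geostrophic balance rearranged: |∂P/∂n| = f ρ V_g
|∂P/∂n| = 6.39×10⁻⁵ × 1.16 × 26.0 = 1.93×10⁻³ Pa/m
Isobar spacing: Δn = ΔP/|∂P/∂n| = 500 Pa / 1.93×10⁻³ Pa/m = 259587 m ≈ 260 km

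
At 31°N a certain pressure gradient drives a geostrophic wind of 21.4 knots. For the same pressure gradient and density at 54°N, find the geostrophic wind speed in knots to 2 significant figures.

14 knots

With the same pressure gradient and density, V_g ∝ 1/f ∝ 1/sin φ.
V₂ = V₁ · sin φ₁ / sin φ₂ = 21.4 × sin 31° / sin 54°
V₂ = 21.4 × 0.5150/0.8090 = 14 knots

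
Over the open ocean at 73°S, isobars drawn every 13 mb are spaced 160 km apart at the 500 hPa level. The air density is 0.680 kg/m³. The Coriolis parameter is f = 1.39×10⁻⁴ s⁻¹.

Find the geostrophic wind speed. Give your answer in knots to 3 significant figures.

167 knots

Pressure gradient: |∂P/∂n| = 1300 Pa / 160000 m = 8.12×10⁻³ Pa/m
Geostrophic balance (pressure-gradient force = Coriolis force):
V_g = (1/(fρ)) |∂P/∂n| = 8.12×10⁻³ / (1.39×10⁻⁴ × 0.680) = 86.0 m/s
Converting: 86.0 m/s × 1.944 = 167 knots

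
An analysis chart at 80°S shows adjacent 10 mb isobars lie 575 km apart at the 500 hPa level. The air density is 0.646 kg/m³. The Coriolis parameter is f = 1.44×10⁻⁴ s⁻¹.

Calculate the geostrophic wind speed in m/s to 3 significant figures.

18.7 m/s

Pressure gradient: |∂P/∂n| = 1000 Pa / 575000 m = 1.74×10⁻³ Pa/m
Geostrophic balance (pressure-gradient force = Coriolis force):
V_g = (1/(fρ)) |∂P/∂n| = 1.74×10⁻³ / (1.44×10⁻⁴ × 0.646) = 18.7 m/s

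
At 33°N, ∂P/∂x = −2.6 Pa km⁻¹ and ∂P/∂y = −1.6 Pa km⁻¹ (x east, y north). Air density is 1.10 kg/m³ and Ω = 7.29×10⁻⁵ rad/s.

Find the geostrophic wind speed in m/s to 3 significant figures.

Coriolis parameter at 33°N:
f = 2Ω sin φ = 2 × 7.29×10⁻⁵ × sin 33° = 7.94×10⁻⁵ s⁻¹
Component geostrophic relations (x east, y north):
u_g = −(1/(fρ)) ∂P/∂y,  v_g = (1/(fρ)) ∂P/∂x
u_g = −(−1.6×10⁻³)/(7.94×10⁻⁵ × 1.10) = 18.3 m/s;  v_g = (−2.6×10⁻³)/(7.94×10⁻⁵ × 1.10) = −29.8 m/s
|V_g| = √(u_g² + v_g²) = 35.0 m/s

35.0 m/s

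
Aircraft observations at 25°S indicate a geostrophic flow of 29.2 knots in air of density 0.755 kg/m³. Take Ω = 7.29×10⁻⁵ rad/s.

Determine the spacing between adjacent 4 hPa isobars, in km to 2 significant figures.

Coriolis parameter at 25°S:
f = 2Ω sin φ = 2 × 7.29×10⁻⁵ × sin 25° = 6.16×10⁻⁵ s⁻¹
Wind speed in SI: 29.2 knots = 15.0 m/s
Geostrophic balance rearranged: |∂P/∂n| = f ρ V_g
|∂P/∂n| = 6.16×10⁻⁵ × 0.755 × 15.0 = 6.99×10⁻⁴ Pa/m
Isobar spacing: Δn = ΔP/|∂P/∂n| = 400 Pa / 6.99×10⁻⁴ Pa/m = 572382 m ≈ 570 km

570 km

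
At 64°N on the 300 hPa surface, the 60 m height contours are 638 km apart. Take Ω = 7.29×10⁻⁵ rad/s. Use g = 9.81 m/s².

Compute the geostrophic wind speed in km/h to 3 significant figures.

25.3 km/h

Coriolis parameter at 64°N:
f = 2Ω sin φ = 2 × 7.29×10⁻⁵ × sin 64° = 1.31×10⁻⁴ s⁻¹
Height gradient: |∂Z/∂n| = 60 m / 638000 m = 9.40×10⁻⁵
On a pressure surface, geostrophic balance gives V_g = (g/f)|∂Z/∂n|:
V_g = 9.81 × 9.40×10⁻⁵ / 1.31×10⁻⁴ = 7.04 m/s
Converting: 7.04 m/s × 3.6 = 25.3 km/h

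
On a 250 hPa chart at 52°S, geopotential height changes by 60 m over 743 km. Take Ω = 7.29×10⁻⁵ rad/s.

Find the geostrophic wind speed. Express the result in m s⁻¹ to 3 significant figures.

6.90 m s⁻¹

Coriolis parameter at 52°S:
f = 2Ω sin φ = 2 × 7.29×10⁻⁵ × sin 52° = 1.15×10⁻⁴ s⁻¹
Height gradient: |∂Z/∂n| = 60 m / 743000 m = 8.08×10⁻⁵
On a pressure surface, geostrophic balance gives V_g = (g/f)|∂Z/∂n|:
V_g = 9.81 × 8.08×10⁻⁵ / 1.15×10⁻⁴ = 6.90 m/s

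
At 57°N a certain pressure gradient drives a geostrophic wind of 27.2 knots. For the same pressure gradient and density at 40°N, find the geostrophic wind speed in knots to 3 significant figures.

35.5 knots

With the same pressure gradient and density, V_g ∝ 1/f ∝ 1/sin φ.
V₂ = V₁ · sin φ₁ / sin φ₂ = 27.2 × sin 57° / sin 40°
V₂ = 27.2 × 0.8387/0.6428 = 35.5 knots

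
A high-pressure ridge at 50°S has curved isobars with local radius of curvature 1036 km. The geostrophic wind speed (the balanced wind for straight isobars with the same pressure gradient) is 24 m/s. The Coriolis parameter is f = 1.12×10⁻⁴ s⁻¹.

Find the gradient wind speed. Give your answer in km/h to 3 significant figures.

Around a high, pressure-gradient force acts outward with centrifugal, so Coriolis balances both:
fV = (1/ρ)|∂P/∂n| + V²/R  →  V² − fR·V + fR·V_g = 0
With fR = 1.12×10⁻⁴ × 1036×10³ m = 116 m/s:
V = [fR − √((fR)² − 4 fR V_g)]/2 = [116 − √(116² − 4×116×24)]/2 = 33.9 m/s
Supergeostrophic (V > V_g = 24 m/s), as expected around a high.
Converting: 33.9 m/s × 3.6 = 122 km/h

122 km/h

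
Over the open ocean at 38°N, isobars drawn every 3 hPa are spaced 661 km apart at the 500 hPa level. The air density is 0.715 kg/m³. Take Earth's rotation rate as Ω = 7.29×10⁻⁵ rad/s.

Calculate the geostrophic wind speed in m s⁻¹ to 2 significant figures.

7.1 m s⁻¹

Coriolis parameter at 38°N:
f = 2Ω sin φ = 2 × 7.29×10⁻⁵ × sin 38° = 8.98×10⁻⁵ s⁻¹
Pressure gradient: |∂P/∂n| = 300 Pa / 661000 m = 4.54×10⁻⁴ Pa/m
Geostrophic balance (pressure-gradient force = Coriolis force):
V_g = (1/(fρ)) |∂P/∂n| = 4.54×10⁻⁴ / (8.98×10⁻⁵ × 0.715) = 7.07 m/s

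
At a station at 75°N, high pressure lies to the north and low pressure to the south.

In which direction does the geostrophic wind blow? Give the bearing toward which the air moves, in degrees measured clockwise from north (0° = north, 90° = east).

The pressure-gradient force points toward the south (bearing 180°).
Geostrophic balance: in the Northern Hemisphere the Coriolis force deflects motion to the right, so the geostrophic wind blows 90° to the right of the pressure-gradient force (low pressure on the left).
Rotating 180° by 90° clockwise gives 270° — the wind blows toward the west.

270°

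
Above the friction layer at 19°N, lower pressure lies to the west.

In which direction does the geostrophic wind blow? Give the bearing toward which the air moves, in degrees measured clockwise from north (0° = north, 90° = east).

000°

The pressure-gradient force points toward the west (bearing 270°).
Geostrophic balance: in the Northern Hemisphere the Coriolis force deflects motion to the right, so the geostrophic wind blows 90° to the right of the pressure-gradient force (low pressure on the left).
Rotating 270° by 90° clockwise gives 000° — the wind blows toward the north.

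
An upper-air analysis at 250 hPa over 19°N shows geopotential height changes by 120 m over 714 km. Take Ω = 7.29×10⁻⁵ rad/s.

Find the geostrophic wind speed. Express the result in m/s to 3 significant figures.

Coriolis parameter at 19°N:
f = 2Ω sin φ = 2 × 7.29×10⁻⁵ × sin 19° = 4.75×10⁻⁵ s⁻¹
Height gradient: |∂Z/∂n| = 120 m / 714000 m = 1.68×10⁻⁴
On a pressure surface, geostrophic balance gives V_g = (g/f)|∂Z/∂n|:
V_g = 9.81 × 1.68×10⁻⁴ / 4.75×10⁻⁵ = 34.7 m/s

34.7 m/s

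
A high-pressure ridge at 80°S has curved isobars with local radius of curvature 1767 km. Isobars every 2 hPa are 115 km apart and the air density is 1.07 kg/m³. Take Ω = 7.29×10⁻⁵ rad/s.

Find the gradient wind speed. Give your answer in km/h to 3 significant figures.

Coriolis parameter at 80°S:
f = 2Ω sin φ = 2 × 7.29×10⁻⁵ × sin 80° = 1.44×10⁻⁴ s⁻¹
Pressure gradient: |∂P/∂n| = 200 Pa / 115000 m = 1.74×10⁻³ Pa/m
Geostrophic speed: V_g = |∂P/∂n|/(fρ) = 1.74×10⁻³/(1.44×10⁻⁴ × 1.07) = 11.3 m/s
Around a high, pressure-gradient force acts outward with centrifugal, so Coriolis balances both:
fV = (1/ρ)|∂P/∂n| + V²/R  →  V² − fR·V + fR·V_g = 0
With fR = 1.44×10⁻⁴ × 1767×10³ m = 254 m/s:
V = [fR − √((fR)² − 4 fR V_g)]/2 = [254 − √(254² − 4×254×11.3)]/2 = 11.9 m/s
Supergeostrophic (V > V_g = 11.3 m/s), as expected around a high.
Converting: 11.9 m/s × 3.6 = 42.8 km/h

42.8 km/h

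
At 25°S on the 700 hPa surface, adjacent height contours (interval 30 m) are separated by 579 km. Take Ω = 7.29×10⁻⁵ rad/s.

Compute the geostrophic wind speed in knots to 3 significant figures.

Coriolis parameter at 25°S:
f = 2Ω sin φ = 2 × 7.29×10⁻⁵ × sin 25° = 6.16×10⁻⁵ s⁻¹
Height gradient: |∂Z/∂n| = 30 m / 579000 m = 5.18×10⁻⁵
On a pressure surface, geostrophic balance gives V_g = (g/f)|∂Z/∂n|:
V_g = 9.81 × 5.18×10⁻⁵ / 6.16×10⁻⁵ = 8.25 m/s
Converting: 8.25 m/s × 1.944 = 16.0 knots

16.0 knots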